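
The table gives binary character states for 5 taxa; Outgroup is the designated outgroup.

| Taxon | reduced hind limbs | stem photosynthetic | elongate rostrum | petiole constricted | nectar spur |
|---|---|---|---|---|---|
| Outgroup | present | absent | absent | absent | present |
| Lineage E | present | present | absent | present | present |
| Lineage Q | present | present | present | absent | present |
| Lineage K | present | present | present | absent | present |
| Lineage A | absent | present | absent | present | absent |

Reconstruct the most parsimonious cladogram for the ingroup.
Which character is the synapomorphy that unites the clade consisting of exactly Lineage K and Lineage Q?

Character polarity is set by the outgroup: the derived state is whichever differs from the outgroup's state, so for reduced hind limbs, nectar spur the derived state is 'absent', and for the remaining characters it is 'present'.
reduced hind limbs (derived state 'absent') is unique to Lineage A (autapomorphy; uninformative for grouping).
All ingroup taxa share the derived state 'present' for stem photosynthetic; it defines the ingroup but does not resolve relationships within it.
Only Lineage K and Lineage Q show the derived state 'present' for elongate rostrum, supporting them as a clade.
petiole constricted: derived state 'present' in Lineage A and Lineage E only — synapomorphy for {Lineage A, Lineage E}.
nectar spur: derived state 'absent' in Lineage A only — an autapomorphy, so it tells us nothing about relationships among taxa.
Most parsimonious ingroup topology: ((Lineage E,Lineage A),(Lineage Q,Lineage K)).
The clade {Lineage K, Lineage Q} is supported by elongate rostrum: its derived state 'present' occurs in exactly those taxa and in no other taxon (including the outgroup).

elongate rostrum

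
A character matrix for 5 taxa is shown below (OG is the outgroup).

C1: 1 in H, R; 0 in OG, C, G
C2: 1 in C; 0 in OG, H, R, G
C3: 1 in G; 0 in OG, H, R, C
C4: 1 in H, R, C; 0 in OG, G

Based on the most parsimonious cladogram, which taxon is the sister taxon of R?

H

The outgroup has state '0' for every character, so '1' is the derived state throughout.
C1 (derived state '1') is shared by H and R — a synapomorphy uniting that clade.
C2: derived state '1' in C only — an autapomorphy, so it tells us nothing about relationships among taxa.
C3: derived state '1' in G only — an autapomorphy, so it tells us nothing about relationships among taxa.
C4 (derived state '1') is shared by C, H, and R — a synapomorphy uniting that clade.
Most parsimonious ingroup topology: (((H,R),C),G).
R and H form a cherry on this tree, so they are sister taxa.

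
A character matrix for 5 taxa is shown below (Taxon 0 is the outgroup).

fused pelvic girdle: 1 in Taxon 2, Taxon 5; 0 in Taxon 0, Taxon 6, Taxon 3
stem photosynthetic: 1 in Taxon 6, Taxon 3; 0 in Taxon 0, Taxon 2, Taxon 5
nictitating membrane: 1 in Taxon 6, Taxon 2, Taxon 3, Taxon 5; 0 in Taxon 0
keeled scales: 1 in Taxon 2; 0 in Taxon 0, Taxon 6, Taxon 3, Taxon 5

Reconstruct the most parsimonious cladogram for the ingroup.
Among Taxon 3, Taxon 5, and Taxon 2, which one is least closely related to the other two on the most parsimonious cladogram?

Taxon 3

The outgroup has state '0' for every character, so '1' is the derived state throughout.
fused pelvic girdle: derived state '1' in Taxon 2 and Taxon 5 only — synapomorphy for {Taxon 2, Taxon 5}.
Only Taxon 3 and Taxon 6 show the derived state '1' for stem photosynthetic, supporting them as a clade.
nictitating membrane (derived state '1') is shared by all ingroup taxa — unites the whole ingroup.
keeled scales: derived state '1' in Taxon 2 only — an autapomorphy, so it tells us nothing about relationships among taxa.
Most parsimonious ingroup topology: ((Taxon 6,Taxon 3),(Taxon 2,Taxon 5)).
Taxon 5 and Taxon 2 share a more recent common ancestor with each other than either does with Taxon 3, so Taxon 3 is the least closely related of the three.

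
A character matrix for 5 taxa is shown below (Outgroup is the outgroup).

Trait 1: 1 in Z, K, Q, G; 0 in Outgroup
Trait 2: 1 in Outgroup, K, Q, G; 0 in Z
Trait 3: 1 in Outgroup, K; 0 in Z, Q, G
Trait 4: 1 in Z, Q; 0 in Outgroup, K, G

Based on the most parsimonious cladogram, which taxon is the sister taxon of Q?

Character polarity is set by the outgroup: the derived state is whichever differs from the outgroup's state, so for Trait 2, Trait 3 the derived state is '0', and for the remaining characters it is '1'.
All ingroup taxa share the derived state '1' for Trait 1; it defines the ingroup but does not resolve relationships within it.
Trait 2 (derived state '0') is unique to Z (autapomorphy; uninformative for grouping).
Trait 3: derived state '0' in G, Q, and Z only — synapomorphy for {G, Q, Z}.
Trait 4: derived state '1' in Q and Z only — synapomorphy for {Q, Z}.
Most parsimonious ingroup topology: (((Z,Q),G),K).
Q and Z form a cherry on this tree, so they are sister taxa.

Z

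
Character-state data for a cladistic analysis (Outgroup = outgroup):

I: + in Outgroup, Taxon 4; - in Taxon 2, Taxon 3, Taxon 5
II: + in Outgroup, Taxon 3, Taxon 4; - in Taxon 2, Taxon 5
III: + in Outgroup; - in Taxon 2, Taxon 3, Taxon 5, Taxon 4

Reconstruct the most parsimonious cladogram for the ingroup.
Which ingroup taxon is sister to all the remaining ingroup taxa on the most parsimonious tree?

The outgroup has state '+' for every character, so '-' is the derived state throughout.
I: derived state '-' in Taxon 2, Taxon 3, and Taxon 5 only — synapomorphy for {Taxon 2, Taxon 3, Taxon 5}.
II: derived state '-' in Taxon 2 and Taxon 5 only — synapomorphy for {Taxon 2, Taxon 5}.
III (derived state '-') is shared by all ingroup taxa — unites the whole ingroup.
Most parsimonious ingroup topology: (((Taxon 2,Taxon 5),Taxon 3),Taxon 4).
Taxon 4 is sister to the clade containing all other ingroup taxa, so it is the earliest-diverging (most basal) ingroup lineage.

Taxon 4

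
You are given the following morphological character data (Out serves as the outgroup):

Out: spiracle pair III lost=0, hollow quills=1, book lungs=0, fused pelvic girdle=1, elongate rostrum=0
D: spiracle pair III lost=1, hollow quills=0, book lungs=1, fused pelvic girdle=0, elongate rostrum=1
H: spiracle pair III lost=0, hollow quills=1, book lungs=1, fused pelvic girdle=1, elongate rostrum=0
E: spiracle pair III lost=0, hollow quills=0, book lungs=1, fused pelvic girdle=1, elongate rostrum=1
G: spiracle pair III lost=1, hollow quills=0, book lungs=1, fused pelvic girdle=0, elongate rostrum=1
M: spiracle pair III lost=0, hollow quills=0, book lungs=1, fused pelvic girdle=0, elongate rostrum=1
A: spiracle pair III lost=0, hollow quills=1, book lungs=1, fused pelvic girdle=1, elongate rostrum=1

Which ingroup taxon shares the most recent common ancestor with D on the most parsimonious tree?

G

Character polarity is set by the outgroup: the derived state is whichever differs from the outgroup's state, so for hollow quills, fused pelvic girdle the derived state is '0', and for the remaining characters it is '1'.
spiracle pair III lost (derived state '1') is shared by D and G — a synapomorphy uniting that clade.
Only D, E, G, and M show the derived state '0' for hollow quills, supporting them as a clade.
book lungs (derived state '1') is shared by all ingroup taxa — unites the whole ingroup.
fused pelvic girdle (derived state '0') is shared by D, G, and M — a synapomorphy uniting that clade.
elongate rostrum (derived state '1') is shared by A, D, E, G, and M — a synapomorphy uniting that clade.
Most parsimonious ingroup topology: (H,((E,(M,(G,D))),A)).
D and G form a cherry on this tree, so they are sister taxa.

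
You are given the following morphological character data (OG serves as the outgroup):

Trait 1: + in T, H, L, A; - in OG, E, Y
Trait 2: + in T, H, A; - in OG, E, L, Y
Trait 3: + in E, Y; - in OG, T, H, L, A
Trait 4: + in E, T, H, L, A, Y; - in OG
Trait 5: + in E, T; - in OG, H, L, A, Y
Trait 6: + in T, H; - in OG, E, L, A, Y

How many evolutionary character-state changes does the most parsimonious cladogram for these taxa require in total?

7

The outgroup has state '-' for every character, so '+' is the derived state throughout.
Only A, H, L, and T show the derived state '+' for Trait 1, supporting them as a clade.
Trait 2: derived state '+' in A, H, and T only — synapomorphy for {A, H, T}.
Trait 3: derived state '+' in E and Y only — synapomorphy for {E, Y}.
All ingroup taxa share the derived state '+' for Trait 4; it defines the ingroup but does not resolve relationships within it.
Trait 5 (state '+') occurs in E and T but conflicts with the nesting implied by the other characters — most parsimoniously interpreted as homoplasy.
Trait 6: derived state '+' in H and T only — synapomorphy for {H, T}.
Most parsimonious ingroup topology: ((E,Y),(((T,H),A),L)).
Changes per character on this tree: Trait 1: 1; Trait 2: 1; Trait 3: 1; Trait 4: 1; Trait 5: 2; Trait 6: 1.
Total = 7.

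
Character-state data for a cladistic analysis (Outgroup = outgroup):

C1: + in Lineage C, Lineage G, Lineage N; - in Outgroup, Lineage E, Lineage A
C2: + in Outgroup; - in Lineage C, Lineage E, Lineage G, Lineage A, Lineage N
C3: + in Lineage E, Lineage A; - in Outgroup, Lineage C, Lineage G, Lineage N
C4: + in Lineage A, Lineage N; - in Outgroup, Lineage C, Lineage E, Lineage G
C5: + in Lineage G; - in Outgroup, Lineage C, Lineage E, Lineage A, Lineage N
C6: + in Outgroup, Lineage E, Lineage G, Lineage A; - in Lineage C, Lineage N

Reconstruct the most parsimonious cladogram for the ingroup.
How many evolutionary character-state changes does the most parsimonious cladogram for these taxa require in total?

Character polarity is set by the outgroup: the derived state is whichever differs from the outgroup's state, so for C2, C6 the derived state is '-', and for the remaining characters it is '+'.
Only Lineage C, Lineage G, and Lineage N show the derived state '+' for C1, supporting them as a clade.
C2 (derived state '-') is shared by all ingroup taxa — unites the whole ingroup.
Only Lineage A and Lineage E show the derived state '+' for C3, supporting them as a clade.
C4 (state '+') occurs in Lineage A and Lineage N but conflicts with the nesting implied by the other characters — most parsimoniously interpreted as homoplasy.
C5 (derived state '+') is unique to Lineage G (autapomorphy; uninformative for grouping).
C6 (derived state '-') is shared by Lineage C and Lineage N — a synapomorphy uniting that clade.
Most parsimonious ingroup topology: (((Lineage C,Lineage N),Lineage G),(Lineage E,Lineage A)).
Changes per character on this tree: C1: 1; C2: 1; C3: 1; C4: 2; C5: 1; C6: 1.
Total = 7.

7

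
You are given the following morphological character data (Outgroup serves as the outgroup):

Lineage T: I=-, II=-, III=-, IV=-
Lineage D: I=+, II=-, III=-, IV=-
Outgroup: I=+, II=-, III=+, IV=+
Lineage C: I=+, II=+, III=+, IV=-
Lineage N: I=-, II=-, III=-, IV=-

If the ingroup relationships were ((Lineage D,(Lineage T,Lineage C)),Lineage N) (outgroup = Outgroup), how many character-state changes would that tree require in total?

6

Map each character onto ((Lineage D,(Lineage T,Lineage C)),Lineage N) (rooted by Outgroup) and count the minimum state changes it requires (Fitch parsimony):
I: 2; II: 1; III: 2; IV: 1.
Total tree length = 6.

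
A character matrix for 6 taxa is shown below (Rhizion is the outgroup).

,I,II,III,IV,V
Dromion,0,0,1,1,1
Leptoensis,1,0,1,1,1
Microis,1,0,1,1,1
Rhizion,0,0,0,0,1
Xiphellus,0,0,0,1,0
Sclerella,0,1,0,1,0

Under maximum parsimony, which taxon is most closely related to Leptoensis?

Microis

Character polarity is set by the outgroup: the derived state is whichever differs from the outgroup's state, so for V the derived state is '0', and for the remaining characters it is '1'.
I (derived state '1') is shared by Leptoensis and Microis — a synapomorphy uniting that clade.
II (derived state '1') is unique to Sclerella (autapomorphy; uninformative for grouping).
III: derived state '1' in Dromion, Leptoensis, and Microis only — synapomorphy for {Dromion, Leptoensis, Microis}.
IV (derived state '1') is shared by all ingroup taxa — unites the whole ingroup.
V: derived state '0' in Sclerella and Xiphellus only — synapomorphy for {Sclerella, Xiphellus}.
Most parsimonious ingroup topology: ((Dromion,(Microis,Leptoensis)),(Sclerella,Xiphellus)).
Leptoensis and Microis form a cherry on this tree, so they are sister taxa.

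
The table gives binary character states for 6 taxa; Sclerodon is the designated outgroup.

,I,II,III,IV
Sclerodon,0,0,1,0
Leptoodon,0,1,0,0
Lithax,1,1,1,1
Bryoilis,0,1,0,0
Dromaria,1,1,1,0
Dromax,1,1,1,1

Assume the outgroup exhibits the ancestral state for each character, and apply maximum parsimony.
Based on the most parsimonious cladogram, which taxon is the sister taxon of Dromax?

Lithax

Character polarity is set by the outgroup: the derived state is whichever differs from the outgroup's state, so for III the derived state is '0', and for the remaining characters it is '1'.
I: derived state '1' in Dromaria, Dromax, and Lithax only — synapomorphy for {Dromaria, Dromax, Lithax}.
All ingroup taxa share the derived state '1' for II; it defines the ingroup but does not resolve relationships within it.
III (derived state '0') is shared by Bryoilis and Leptoodon — a synapomorphy uniting that clade.
IV: derived state '1' in Dromax and Lithax only — synapomorphy for {Dromax, Lithax}.
Most parsimonious ingroup topology: ((Leptoodon,Bryoilis),((Lithax,Dromax),Dromaria)).
Dromax and Lithax form a cherry on this tree, so they are sister taxa.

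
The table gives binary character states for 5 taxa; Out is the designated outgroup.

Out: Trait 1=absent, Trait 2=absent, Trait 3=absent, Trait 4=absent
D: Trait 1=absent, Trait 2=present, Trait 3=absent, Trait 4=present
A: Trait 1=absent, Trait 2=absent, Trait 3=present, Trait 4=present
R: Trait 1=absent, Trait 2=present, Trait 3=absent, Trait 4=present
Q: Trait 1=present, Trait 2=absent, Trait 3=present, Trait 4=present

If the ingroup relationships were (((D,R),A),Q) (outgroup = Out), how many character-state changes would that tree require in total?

Map each character onto (((D,R),A),Q) (rooted by Out) and count the minimum state changes it requires (Fitch parsimony):
Trait 1: 1; Trait 2: 1; Trait 3: 2; Trait 4: 1.
Total tree length = 5.

5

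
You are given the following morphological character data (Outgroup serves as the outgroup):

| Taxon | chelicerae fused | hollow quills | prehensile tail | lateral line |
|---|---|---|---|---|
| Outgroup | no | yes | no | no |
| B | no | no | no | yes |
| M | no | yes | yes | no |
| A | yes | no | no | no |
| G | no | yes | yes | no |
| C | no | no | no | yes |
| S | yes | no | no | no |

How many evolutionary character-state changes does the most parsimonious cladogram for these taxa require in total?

4

Character polarity is set by the outgroup: the derived state is whichever differs from the outgroup's state, so for hollow quills the derived state is 'no', and for the remaining characters it is 'yes'.
chelicerae fused (derived state 'yes') is shared by A and S — a synapomorphy uniting that clade.
hollow quills (derived state 'no') is shared by A, B, C, and S — a synapomorphy uniting that clade.
prehensile tail (derived state 'yes') is shared by G and M — a synapomorphy uniting that clade.
lateral line (derived state 'yes') is shared by B and C — a synapomorphy uniting that clade.
Most parsimonious ingroup topology: (((B,C),(A,S)),(M,G)).
Changes per character on this tree: chelicerae fused: 1; hollow quills: 1; prehensile tail: 1; lateral line: 1.
Total = 4.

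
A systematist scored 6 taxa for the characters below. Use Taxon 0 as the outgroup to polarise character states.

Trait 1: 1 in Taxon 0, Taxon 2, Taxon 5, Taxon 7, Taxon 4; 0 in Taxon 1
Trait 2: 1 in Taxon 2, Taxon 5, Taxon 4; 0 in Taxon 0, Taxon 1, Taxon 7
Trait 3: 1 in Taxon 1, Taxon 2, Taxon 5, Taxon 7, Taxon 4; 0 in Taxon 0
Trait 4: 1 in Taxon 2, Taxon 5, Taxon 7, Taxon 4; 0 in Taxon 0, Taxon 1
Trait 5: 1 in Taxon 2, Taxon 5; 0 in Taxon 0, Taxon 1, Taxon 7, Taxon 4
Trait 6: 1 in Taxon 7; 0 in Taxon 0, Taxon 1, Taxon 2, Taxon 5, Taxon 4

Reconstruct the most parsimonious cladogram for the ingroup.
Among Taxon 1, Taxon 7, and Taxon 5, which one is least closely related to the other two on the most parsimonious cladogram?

Character polarity is set by the outgroup: the derived state is whichever differs from the outgroup's state, so for Trait 1 the derived state is '0', and for the remaining characters it is '1'.
Trait 1: derived state '0' in Taxon 1 only — an autapomorphy, so it tells us nothing about relationships among taxa.
Trait 2: derived state '1' in Taxon 2, Taxon 4, and Taxon 5 only — synapomorphy for {Taxon 2, Taxon 4, Taxon 5}.
All ingroup taxa share the derived state '1' for Trait 3; it defines the ingroup but does not resolve relationships within it.
Trait 4 (derived state '1') is shared by Taxon 2, Taxon 4, Taxon 5, and Taxon 7 — a synapomorphy uniting that clade.
Trait 5: derived state '1' in Taxon 2 and Taxon 5 only — synapomorphy for {Taxon 2, Taxon 5}.
Trait 6 (derived state '1') is unique to Taxon 7 (autapomorphy; uninformative for grouping).
Most parsimonious ingroup topology: (Taxon 1,(((Taxon 2,Taxon 5),Taxon 4),Taxon 7)).
Taxon 5 and Taxon 7 share a more recent common ancestor with each other than either does with Taxon 1, so Taxon 1 is the least closely related of the three.

Taxon 1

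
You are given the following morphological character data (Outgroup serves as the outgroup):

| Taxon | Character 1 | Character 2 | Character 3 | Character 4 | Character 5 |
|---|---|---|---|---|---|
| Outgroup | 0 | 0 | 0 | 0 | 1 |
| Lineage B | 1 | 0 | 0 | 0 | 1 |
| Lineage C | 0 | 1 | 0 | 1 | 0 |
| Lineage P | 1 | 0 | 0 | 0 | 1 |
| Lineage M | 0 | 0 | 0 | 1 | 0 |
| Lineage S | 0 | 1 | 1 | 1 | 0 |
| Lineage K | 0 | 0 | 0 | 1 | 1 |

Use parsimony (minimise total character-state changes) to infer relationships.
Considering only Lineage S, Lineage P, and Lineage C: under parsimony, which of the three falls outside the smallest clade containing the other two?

Lineage P

Character polarity is set by the outgroup: the derived state is whichever differs from the outgroup's state, so for Character 5 the derived state is '0', and for the remaining characters it is '1'.
Only Lineage B and Lineage P show the derived state '1' for Character 1, supporting them as a clade.
Character 2: derived state '1' in Lineage C and Lineage S only — synapomorphy for {Lineage C, Lineage S}.
Character 3: derived state '1' in Lineage S only — an autapomorphy, so it tells us nothing about relationships among taxa.
Character 4: derived state '1' in Lineage C, Lineage K, Lineage M, and Lineage S only — synapomorphy for {Lineage C, Lineage K, Lineage M, Lineage S}.
Character 5 (derived state '0') is shared by Lineage C, Lineage M, and Lineage S — a synapomorphy uniting that clade.
Most parsimonious ingroup topology: ((Lineage B,Lineage P),(((Lineage C,Lineage S),Lineage M),Lineage K)).
Lineage S and Lineage C share a more recent common ancestor with each other than either does with Lineage P, so Lineage P is the least closely related of the three.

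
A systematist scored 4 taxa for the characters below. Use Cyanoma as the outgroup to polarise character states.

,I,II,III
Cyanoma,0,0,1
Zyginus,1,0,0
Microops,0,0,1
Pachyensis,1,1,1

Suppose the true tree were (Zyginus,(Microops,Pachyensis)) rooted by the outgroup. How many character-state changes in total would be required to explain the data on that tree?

4

Map each character onto (Zyginus,(Microops,Pachyensis)) (rooted by Cyanoma) and count the minimum state changes it requires (Fitch parsimony):
I: 2; II: 1; III: 1.
Total tree length = 4.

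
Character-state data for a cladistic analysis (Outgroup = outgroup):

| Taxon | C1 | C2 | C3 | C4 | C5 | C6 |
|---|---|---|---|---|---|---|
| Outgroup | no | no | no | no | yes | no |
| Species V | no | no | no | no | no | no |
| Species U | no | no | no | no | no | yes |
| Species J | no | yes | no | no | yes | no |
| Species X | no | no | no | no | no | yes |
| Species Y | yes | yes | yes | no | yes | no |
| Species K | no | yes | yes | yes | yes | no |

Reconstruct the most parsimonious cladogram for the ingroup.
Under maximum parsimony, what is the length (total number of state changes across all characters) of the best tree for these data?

Character polarity is set by the outgroup: the derived state is whichever differs from the outgroup's state, so for C5 the derived state is 'no', and for the remaining characters it is 'yes'.
C1: derived state 'yes' in Species Y only — an autapomorphy, so it tells us nothing about relationships among taxa.
C2 (derived state 'yes') is shared by Species J, Species K, and Species Y — a synapomorphy uniting that clade.
C3 (derived state 'yes') is shared by Species K and Species Y — a synapomorphy uniting that clade.
C4 (derived state 'yes') is unique to Species K (autapomorphy; uninformative for grouping).
C5: derived state 'no' in Species U, Species V, and Species X only — synapomorphy for {Species U, Species V, Species X}.
Only Species U and Species X show the derived state 'yes' for C6, supporting them as a clade.
Most parsimonious ingroup topology: ((Species V,(Species U,Species X)),(Species J,(Species Y,Species K))).
Changes per character on this tree: C1: 1; C2: 1; C3: 1; C4: 1; C5: 1; C6: 1.
Total = 6.

6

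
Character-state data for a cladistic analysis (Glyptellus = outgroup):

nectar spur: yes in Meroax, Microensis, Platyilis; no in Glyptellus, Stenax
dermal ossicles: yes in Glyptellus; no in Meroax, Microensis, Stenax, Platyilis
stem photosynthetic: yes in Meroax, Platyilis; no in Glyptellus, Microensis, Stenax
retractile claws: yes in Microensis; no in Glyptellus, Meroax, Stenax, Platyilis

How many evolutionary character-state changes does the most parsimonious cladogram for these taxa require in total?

Character polarity is set by the outgroup: the derived state is whichever differs from the outgroup's state, so for dermal ossicles the derived state is 'no', and for the remaining characters it is 'yes'.
nectar spur (derived state 'yes') is shared by Meroax, Microensis, and Platyilis — a synapomorphy uniting that clade.
All ingroup taxa share the derived state 'no' for dermal ossicles; it defines the ingroup but does not resolve relationships within it.
stem photosynthetic: derived state 'yes' in Meroax and Platyilis only — synapomorphy for {Meroax, Platyilis}.
retractile claws: derived state 'yes' in Microensis only — an autapomorphy, so it tells us nothing about relationships among taxa.
Most parsimonious ingroup topology: (((Meroax,Platyilis),Microensis),Stenax).
Changes per character on this tree: nectar spur: 1; dermal ossicles: 1; stem photosynthetic: 1; retractile claws: 1.
Total = 4.

4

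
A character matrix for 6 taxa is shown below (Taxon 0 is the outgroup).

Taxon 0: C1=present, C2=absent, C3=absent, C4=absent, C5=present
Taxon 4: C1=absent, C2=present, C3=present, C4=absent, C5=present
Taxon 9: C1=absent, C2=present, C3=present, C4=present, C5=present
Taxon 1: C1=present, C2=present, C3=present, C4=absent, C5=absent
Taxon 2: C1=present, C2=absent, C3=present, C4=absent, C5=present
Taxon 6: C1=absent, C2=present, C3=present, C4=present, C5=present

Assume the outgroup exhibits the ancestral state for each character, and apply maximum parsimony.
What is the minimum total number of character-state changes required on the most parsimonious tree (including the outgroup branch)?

Character polarity is set by the outgroup: the derived state is whichever differs from the outgroup's state, so for C1, C5 the derived state is 'absent', and for the remaining characters it is 'present'.
C1 (derived state 'absent') is shared by Taxon 4, Taxon 6, and Taxon 9 — a synapomorphy uniting that clade.
C2: derived state 'present' in Taxon 1, Taxon 4, Taxon 6, and Taxon 9 only — synapomorphy for {Taxon 1, Taxon 4, Taxon 6, Taxon 9}.
All ingroup taxa share the derived state 'present' for C3; it defines the ingroup but does not resolve relationships within it.
Only Taxon 6 and Taxon 9 show the derived state 'present' for C4, supporting them as a clade.
C5: derived state 'absent' in Taxon 1 only — an autapomorphy, so it tells us nothing about relationships among taxa.
Most parsimonious ingroup topology: (((Taxon 4,(Taxon 9,Taxon 6)),Taxon 1),Taxon 2).
Changes per character on this tree: C1: 1; C2: 1; C3: 1; C4: 1; C5: 1.
Total = 5.

5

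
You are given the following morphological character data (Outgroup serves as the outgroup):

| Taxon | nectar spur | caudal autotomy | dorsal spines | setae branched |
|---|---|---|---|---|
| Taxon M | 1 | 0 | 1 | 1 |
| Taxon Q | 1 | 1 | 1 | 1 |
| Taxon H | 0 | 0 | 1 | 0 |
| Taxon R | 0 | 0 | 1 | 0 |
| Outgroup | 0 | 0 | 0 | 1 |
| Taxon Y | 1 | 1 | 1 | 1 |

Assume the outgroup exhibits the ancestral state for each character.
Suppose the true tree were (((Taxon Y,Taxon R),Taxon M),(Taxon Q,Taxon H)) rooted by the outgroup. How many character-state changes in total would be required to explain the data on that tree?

Map each character onto (((Taxon Y,Taxon R),Taxon M),(Taxon Q,Taxon H)) (rooted by Outgroup) and count the minimum state changes it requires (Fitch parsimony):
nectar spur: 3; caudal autotomy: 2; dorsal spines: 1; setae branched: 2.
Total tree length = 8.

8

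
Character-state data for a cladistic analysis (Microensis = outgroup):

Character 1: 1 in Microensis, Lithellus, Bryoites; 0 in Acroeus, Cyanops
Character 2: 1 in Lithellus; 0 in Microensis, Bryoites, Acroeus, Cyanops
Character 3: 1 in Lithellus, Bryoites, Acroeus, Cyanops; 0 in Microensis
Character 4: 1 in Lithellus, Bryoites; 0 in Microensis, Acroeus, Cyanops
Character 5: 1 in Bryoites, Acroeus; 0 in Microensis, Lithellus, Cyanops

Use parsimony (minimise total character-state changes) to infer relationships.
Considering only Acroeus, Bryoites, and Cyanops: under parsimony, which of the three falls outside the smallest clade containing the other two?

Bryoites

Character polarity is set by the outgroup: the derived state is whichever differs from the outgroup's state, so for Character 1 the derived state is '0', and for the remaining characters it is '1'.
Only Acroeus and Cyanops show the derived state '0' for Character 1, supporting them as a clade.
Character 2 (derived state '1') is unique to Lithellus (autapomorphy; uninformative for grouping).
Character 3 (derived state '1') is shared by all ingroup taxa — unites the whole ingroup.
Character 4: derived state '1' in Bryoites and Lithellus only — synapomorphy for {Bryoites, Lithellus}.
Character 5 (state '1') occurs in Acroeus and Bryoites but conflicts with the nesting implied by the other characters — most parsimoniously interpreted as homoplasy.
Most parsimonious ingroup topology: ((Lithellus,Bryoites),(Acroeus,Cyanops)).
Cyanops and Acroeus share a more recent common ancestor with each other than either does with Bryoites, so Bryoites is the least closely related of the three.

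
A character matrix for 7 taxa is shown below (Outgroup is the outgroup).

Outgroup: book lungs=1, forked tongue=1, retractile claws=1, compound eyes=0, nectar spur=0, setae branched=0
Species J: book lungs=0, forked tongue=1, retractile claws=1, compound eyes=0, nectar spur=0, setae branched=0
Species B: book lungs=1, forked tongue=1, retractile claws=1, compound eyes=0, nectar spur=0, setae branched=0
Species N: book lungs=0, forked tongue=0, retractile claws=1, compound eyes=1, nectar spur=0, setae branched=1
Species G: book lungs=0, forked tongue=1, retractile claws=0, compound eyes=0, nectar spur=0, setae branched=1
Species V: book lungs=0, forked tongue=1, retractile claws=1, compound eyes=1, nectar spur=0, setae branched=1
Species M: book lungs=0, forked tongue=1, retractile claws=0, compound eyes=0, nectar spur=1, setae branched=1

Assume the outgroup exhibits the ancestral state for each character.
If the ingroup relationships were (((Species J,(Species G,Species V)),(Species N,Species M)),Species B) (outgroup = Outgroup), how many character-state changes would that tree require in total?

Map each character onto (((Species J,(Species G,Species V)),(Species N,Species M)),Species B) (rooted by Outgroup) and count the minimum state changes it requires (Fitch parsimony):
book lungs: 1; forked tongue: 1; retractile claws: 2; compound eyes: 2; nectar spur: 1; setae branched: 2.
Total tree length = 9.

9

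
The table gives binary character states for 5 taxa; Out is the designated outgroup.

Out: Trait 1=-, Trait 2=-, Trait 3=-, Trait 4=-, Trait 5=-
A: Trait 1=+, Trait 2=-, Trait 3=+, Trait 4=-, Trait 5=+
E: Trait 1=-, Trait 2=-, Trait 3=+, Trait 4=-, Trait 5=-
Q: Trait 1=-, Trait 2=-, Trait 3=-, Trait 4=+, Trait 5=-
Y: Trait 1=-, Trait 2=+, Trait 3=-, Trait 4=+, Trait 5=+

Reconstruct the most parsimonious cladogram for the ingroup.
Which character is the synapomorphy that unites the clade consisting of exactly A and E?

The outgroup has state '-' for every character, so '+' is the derived state throughout.
Trait 1 (derived state '+') is unique to A (autapomorphy; uninformative for grouping).
Trait 2: derived state '+' in Y only — an autapomorphy, so it tells us nothing about relationships among taxa.
Only A and E show the derived state '+' for Trait 3, supporting them as a clade.
Trait 4 (derived state '+') is shared by Q and Y — a synapomorphy uniting that clade.
Trait 5 groups A and Y, which is incompatible with the clades supported by the remaining characters; treating it as convergent (homoplasy) costs fewer steps than any alternative tree.
Most parsimonious ingroup topology: ((A,E),(Q,Y)).
The clade {A, E} is supported by Trait 3: its derived state '+' occurs in exactly those taxa and in no other taxon (including the outgroup).

Trait 3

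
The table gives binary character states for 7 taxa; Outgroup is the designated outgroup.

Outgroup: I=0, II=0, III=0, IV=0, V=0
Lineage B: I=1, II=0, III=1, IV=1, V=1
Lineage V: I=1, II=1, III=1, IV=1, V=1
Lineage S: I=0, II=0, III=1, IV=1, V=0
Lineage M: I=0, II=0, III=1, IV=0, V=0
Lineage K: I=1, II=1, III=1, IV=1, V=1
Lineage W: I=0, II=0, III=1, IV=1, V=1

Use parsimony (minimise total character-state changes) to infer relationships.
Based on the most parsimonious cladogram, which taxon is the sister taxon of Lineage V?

Lineage K

The outgroup has state '0' for every character, so '1' is the derived state throughout.
Only Lineage B, Lineage K, and Lineage V show the derived state '1' for I, supporting them as a clade.
II: derived state '1' in Lineage K and Lineage V only — synapomorphy for {Lineage K, Lineage V}.
All ingroup taxa share the derived state '1' for III; it defines the ingroup but does not resolve relationships within it.
Only Lineage B, Lineage K, Lineage S, Lineage V, and Lineage W show the derived state '1' for IV, supporting them as a clade.
V: derived state '1' in Lineage B, Lineage K, Lineage V, and Lineage W only — synapomorphy for {Lineage B, Lineage K, Lineage V, Lineage W}.
Most parsimonious ingroup topology: ((((Lineage B,(Lineage V,Lineage K)),Lineage W),Lineage S),Lineage M).
Lineage V and Lineage K form a cherry on this tree, so they are sister taxa.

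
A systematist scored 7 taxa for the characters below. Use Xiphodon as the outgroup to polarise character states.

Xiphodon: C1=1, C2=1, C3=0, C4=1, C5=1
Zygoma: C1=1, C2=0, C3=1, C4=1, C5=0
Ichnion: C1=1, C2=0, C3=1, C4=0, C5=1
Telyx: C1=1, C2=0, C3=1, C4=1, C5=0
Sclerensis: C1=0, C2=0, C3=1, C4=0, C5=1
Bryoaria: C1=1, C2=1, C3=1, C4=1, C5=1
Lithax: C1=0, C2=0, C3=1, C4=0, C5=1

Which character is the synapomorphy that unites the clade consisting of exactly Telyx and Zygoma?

C5

Character polarity is set by the outgroup: the derived state is whichever differs from the outgroup's state, so for C1, C2, C4, C5 the derived state is '0', and for the remaining characters it is '1'.
Only Lithax and Sclerensis show the derived state '0' for C1, supporting them as a clade.
C2 (derived state '0') is shared by Ichnion, Lithax, Sclerensis, Telyx, and Zygoma — a synapomorphy uniting that clade.
C3 (derived state '1') is shared by all ingroup taxa — unites the whole ingroup.
C4 (derived state '0') is shared by Ichnion, Lithax, and Sclerensis — a synapomorphy uniting that clade.
Only Telyx and Zygoma show the derived state '0' for C5, supporting them as a clade.
Most parsimonious ingroup topology: (((Zygoma,Telyx),(Ichnion,(Sclerensis,Lithax))),Bryoaria).
The clade {Telyx, Zygoma} is supported by C5: its derived state '0' occurs in exactly those taxa and in no other taxon (including the outgroup).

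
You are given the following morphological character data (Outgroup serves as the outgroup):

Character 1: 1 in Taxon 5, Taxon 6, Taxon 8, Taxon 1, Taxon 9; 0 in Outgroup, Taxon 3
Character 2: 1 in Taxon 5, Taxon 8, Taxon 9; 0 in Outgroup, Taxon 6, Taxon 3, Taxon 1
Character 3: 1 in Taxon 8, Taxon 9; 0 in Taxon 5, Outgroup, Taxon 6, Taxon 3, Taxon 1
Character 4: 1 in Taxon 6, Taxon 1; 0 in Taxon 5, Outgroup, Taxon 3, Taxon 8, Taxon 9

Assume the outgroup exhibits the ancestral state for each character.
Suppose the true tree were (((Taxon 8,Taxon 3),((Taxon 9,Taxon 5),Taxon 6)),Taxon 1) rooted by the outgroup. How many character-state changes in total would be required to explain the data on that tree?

Map each character onto (((Taxon 8,Taxon 3),((Taxon 9,Taxon 5),Taxon 6)),Taxon 1) (rooted by Outgroup) and count the minimum state changes it requires (Fitch parsimony):
Character 1: 2; Character 2: 2; Character 3: 2; Character 4: 2.
Total tree length = 8.

8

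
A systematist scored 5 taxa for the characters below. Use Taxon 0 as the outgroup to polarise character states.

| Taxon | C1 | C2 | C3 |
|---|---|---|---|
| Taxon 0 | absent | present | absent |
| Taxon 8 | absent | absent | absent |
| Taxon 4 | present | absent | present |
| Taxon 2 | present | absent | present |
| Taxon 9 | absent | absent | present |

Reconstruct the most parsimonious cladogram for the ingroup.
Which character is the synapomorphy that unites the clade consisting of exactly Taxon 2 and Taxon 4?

Character polarity is set by the outgroup: the derived state is whichever differs from the outgroup's state, so for C2 the derived state is 'absent', and for the remaining characters it is 'present'.
Only Taxon 2 and Taxon 4 show the derived state 'present' for C1, supporting them as a clade.
C2 (derived state 'absent') is shared by all ingroup taxa — unites the whole ingroup.
C3: derived state 'present' in Taxon 2, Taxon 4, and Taxon 9 only — synapomorphy for {Taxon 2, Taxon 4, Taxon 9}.
Most parsimonious ingroup topology: (Taxon 8,((Taxon 4,Taxon 2),Taxon 9)).
The clade {Taxon 2, Taxon 4} is supported by C1: its derived state 'present' occurs in exactly those taxa and in no other taxon (including the outgroup).

C1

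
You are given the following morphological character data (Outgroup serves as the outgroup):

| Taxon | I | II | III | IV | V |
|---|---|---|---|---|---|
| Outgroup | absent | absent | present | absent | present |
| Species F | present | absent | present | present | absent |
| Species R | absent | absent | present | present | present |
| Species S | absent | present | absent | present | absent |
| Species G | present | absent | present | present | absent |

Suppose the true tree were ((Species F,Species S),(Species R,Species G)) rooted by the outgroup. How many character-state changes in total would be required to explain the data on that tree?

Map each character onto ((Species F,Species S),(Species R,Species G)) (rooted by Outgroup) and count the minimum state changes it requires (Fitch parsimony):
I: 2; II: 1; III: 1; IV: 1; V: 2.
Total tree length = 7.

7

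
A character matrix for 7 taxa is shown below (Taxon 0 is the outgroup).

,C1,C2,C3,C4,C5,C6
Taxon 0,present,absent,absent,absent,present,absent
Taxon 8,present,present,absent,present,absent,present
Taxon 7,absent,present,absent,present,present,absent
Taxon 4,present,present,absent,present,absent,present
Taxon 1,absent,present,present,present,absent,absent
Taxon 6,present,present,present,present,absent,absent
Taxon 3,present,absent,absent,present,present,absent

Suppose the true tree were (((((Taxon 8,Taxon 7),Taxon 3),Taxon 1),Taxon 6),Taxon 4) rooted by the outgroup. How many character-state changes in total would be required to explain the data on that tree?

Map each character onto (((((Taxon 8,Taxon 7),Taxon 3),Taxon 1),Taxon 6),Taxon 4) (rooted by Taxon 0) and count the minimum state changes it requires (Fitch parsimony):
C1: 2; C2: 2; C3: 2; C4: 1; C5: 3; C6: 2.
Total tree length = 12.

12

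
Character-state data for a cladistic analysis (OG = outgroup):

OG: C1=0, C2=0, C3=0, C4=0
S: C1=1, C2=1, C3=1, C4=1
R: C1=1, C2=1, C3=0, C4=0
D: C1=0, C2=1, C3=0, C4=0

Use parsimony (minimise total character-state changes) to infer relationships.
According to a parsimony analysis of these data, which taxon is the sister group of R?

S

The outgroup has state '0' for every character, so '1' is the derived state throughout.
C1: derived state '1' in R and S only — synapomorphy for {R, S}.
C2 (derived state '1') is shared by all ingroup taxa — unites the whole ingroup.
C3 (derived state '1') is unique to S (autapomorphy; uninformative for grouping).
C4 (derived state '1') is unique to S (autapomorphy; uninformative for grouping).
Most parsimonious ingroup topology: ((S,R),D).
R and S form a cherry on this tree, so they are sister taxa.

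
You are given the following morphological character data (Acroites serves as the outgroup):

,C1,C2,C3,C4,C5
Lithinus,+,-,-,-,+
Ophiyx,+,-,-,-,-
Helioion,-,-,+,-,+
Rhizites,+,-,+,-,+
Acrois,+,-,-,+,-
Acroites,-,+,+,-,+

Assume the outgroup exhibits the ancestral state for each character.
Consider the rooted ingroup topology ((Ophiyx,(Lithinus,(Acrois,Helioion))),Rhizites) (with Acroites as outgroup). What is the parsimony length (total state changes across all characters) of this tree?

8

Map each character onto ((Ophiyx,(Lithinus,(Acrois,Helioion))),Rhizites) (rooted by Acroites) and count the minimum state changes it requires (Fitch parsimony):
C1: 2; C2: 1; C3: 2; C4: 1; C5: 2.
Total tree length = 8.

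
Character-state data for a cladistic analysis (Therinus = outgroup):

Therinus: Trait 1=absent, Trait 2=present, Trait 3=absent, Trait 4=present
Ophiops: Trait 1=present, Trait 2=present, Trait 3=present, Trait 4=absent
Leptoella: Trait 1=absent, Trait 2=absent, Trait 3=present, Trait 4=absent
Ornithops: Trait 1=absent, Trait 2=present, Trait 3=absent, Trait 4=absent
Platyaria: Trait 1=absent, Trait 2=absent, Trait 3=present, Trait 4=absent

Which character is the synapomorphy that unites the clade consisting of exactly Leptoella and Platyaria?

Trait 2

Character polarity is set by the outgroup: the derived state is whichever differs from the outgroup's state, so for Trait 2, Trait 4 the derived state is 'absent', and for the remaining characters it is 'present'.
Trait 1: derived state 'present' in Ophiops only — an autapomorphy, so it tells us nothing about relationships among taxa.
Only Leptoella and Platyaria show the derived state 'absent' for Trait 2, supporting them as a clade.
Trait 3 (derived state 'present') is shared by Leptoella, Ophiops, and Platyaria — a synapomorphy uniting that clade.
Trait 4 (derived state 'absent') is shared by all ingroup taxa — unites the whole ingroup.
Most parsimonious ingroup topology: ((Ophiops,(Leptoella,Platyaria)),Ornithops).
The clade {Leptoella, Platyaria} is supported by Trait 2: its derived state 'absent' occurs in exactly those taxa and in no other taxon (including the outgroup).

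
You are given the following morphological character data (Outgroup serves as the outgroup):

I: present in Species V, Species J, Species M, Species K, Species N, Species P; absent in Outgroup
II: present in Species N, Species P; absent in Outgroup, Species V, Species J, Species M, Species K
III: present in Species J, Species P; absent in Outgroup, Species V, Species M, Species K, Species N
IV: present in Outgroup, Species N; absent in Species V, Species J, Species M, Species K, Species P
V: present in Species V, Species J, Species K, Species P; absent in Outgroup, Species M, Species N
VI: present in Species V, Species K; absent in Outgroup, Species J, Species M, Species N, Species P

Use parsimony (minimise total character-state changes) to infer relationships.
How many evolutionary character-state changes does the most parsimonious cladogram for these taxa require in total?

Character polarity is set by the outgroup: the derived state is whichever differs from the outgroup's state, so for IV the derived state is 'absent', and for the remaining characters it is 'present'.
I (derived state 'present') is shared by all ingroup taxa — unites the whole ingroup.
II groups Species N and Species P, which is incompatible with the clades supported by the remaining characters; treating it as convergent (homoplasy) costs fewer steps than any alternative tree.
Only Species J and Species P show the derived state 'present' for III, supporting them as a clade.
IV (derived state 'absent') is shared by Species J, Species K, Species M, Species P, and Species V — a synapomorphy uniting that clade.
Only Species J, Species K, Species P, and Species V show the derived state 'present' for V, supporting them as a clade.
VI (derived state 'present') is shared by Species K and Species V — a synapomorphy uniting that clade.
Most parsimonious ingroup topology: ((((Species V,Species K),(Species J,Species P)),Species M),Species N).
Changes per character on this tree: I: 1; II: 2; III: 1; IV: 1; V: 1; VI: 1.
Total = 7.

7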